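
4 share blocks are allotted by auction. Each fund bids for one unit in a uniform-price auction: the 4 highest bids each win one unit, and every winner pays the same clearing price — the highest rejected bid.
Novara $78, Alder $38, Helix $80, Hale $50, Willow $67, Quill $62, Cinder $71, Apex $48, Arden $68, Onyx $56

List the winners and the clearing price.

Bids ranked high→low: 80 (Helix), 78 (Novara), 71 (Cinder), 68 (Arden), 67 (Willow), 62 (Quill), …
The 4 highest are Helix, Novara, Cinder, Arden.
First losing bid is Willow's $67, which sets the uniform price.

Helix, Novara, Cinder, Arden; each pays $67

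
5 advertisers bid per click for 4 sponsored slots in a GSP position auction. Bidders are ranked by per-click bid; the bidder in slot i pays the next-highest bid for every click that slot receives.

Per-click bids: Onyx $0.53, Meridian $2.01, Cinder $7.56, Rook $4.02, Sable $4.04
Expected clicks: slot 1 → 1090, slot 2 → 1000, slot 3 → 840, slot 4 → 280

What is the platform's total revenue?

Total revenue: $10260.40

Ranked by bid: $7.56 (Cinder) > $4.04 (Sable) > $4.02 (Rook) > $2.01 (Meridian) > $0.53 (Onyx)
Slot 1: Cinder pays $4.04 × 1090 = $4403.60
Slot 2: Sable pays $4.02 × 1000 = $4020.00
Slot 3: Rook pays $2.01 × 840 = $1688.40
Slot 4: Meridian pays $0.53 × 280 = $148.40
Total = $10260.40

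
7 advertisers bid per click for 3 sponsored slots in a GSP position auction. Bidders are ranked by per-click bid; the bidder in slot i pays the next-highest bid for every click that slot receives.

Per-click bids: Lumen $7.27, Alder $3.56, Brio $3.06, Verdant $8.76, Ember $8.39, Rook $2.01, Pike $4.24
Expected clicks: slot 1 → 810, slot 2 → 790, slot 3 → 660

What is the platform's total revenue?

Total revenue: $15337.60

Per-click bids in order: $8.76 (Verdant) > $8.39 (Ember) > $7.27 (Lumen) > $4.24 (Pike) > …
Slot 1: Verdant pays $8.39 × 810 = $6795.90
Slot 2: Ember pays $7.27 × 790 = $5743.30
Slot 3: Lumen pays $4.24 × 660 = $2798.40
Total = $15337.60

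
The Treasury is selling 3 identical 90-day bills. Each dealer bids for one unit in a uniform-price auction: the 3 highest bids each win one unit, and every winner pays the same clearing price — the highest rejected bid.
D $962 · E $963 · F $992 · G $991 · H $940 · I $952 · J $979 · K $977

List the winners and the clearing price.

F, G, J; each pays $977

Ordering the bids: 992 (F), 991 (G), 979 (J), 977 (K), 963 (E), …
Winners (3 units): F, G, J.
Highest unsuccessful bid: $977 → clearing price.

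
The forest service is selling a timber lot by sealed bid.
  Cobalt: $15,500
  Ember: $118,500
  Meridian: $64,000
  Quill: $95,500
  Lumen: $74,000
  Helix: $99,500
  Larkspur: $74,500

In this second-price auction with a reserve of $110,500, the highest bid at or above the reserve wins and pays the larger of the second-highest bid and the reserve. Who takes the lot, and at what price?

Ember pays $110,500

Bids ranked: 118,500 (Ember) > 99,500 (Helix) > 95,500 (Quill) > 74,500 (Larkspur) > 74,000 (Lumen) > 64,000 (Meridian) > …
Highest eligible bid: Ember at $118,500.
max(second-highest $99,500, reserve $110,500) = $110,500.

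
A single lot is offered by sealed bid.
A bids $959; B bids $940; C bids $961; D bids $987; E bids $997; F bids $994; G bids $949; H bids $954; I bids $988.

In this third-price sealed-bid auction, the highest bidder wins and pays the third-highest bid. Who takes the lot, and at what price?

Rule: the highest bidder wins and pays the third-highest bid.
Bids ranked: 997 (E) > 994 (F) > 988 (I) > 987 (D) > 961 (C) > 959 (A) > …
E is highest; pays the third-highest bid, $988.

E pays $988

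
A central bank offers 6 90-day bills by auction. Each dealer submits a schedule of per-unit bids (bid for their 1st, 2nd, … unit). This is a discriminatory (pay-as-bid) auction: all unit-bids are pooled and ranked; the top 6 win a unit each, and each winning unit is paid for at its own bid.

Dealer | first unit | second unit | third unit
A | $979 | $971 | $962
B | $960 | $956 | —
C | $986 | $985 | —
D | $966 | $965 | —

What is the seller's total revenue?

Total revenue: $5,852

Merging the schedules and taking the best 6: 986 (C-1), 985 (C-2), 979 (A-1), 971 (A-2), 966 (D-1), 965 (D-2)
Next rejected bid: $962 (not a price — pay-as-bid).
Each winning unit pays its own bid.
Revenue = 986 + 985 + 979 + 971 + 966 + 965 = $5,852.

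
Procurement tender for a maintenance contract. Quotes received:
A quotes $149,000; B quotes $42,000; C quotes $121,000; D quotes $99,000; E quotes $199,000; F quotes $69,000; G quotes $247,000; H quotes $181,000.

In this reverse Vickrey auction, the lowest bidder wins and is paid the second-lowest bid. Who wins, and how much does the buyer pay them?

Reverse Vickrey auction: the lowest bidder wins and is paid the second-lowest bid.
Bids ranked: 42,000 (B) < 69,000 (F) < 99,000 (D) < 121,000 (C) < 149,000 (A) < 181,000 (H) < …
B is lowest; is paid the second-lowest bid, $69,000.

B is paid $69,000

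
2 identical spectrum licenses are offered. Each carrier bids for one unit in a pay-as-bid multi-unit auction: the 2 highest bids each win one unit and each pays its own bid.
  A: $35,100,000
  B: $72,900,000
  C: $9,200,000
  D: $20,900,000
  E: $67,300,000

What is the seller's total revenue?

Sorting: 72,900,000 (B), 67,300,000 (E), 35,100,000 (A), 20,900,000 (D), …
The 2 highest are B, E.
Total revenue = 72,900,000 + 67,300,000 = $140,200,000.

Total revenue: $140,200,000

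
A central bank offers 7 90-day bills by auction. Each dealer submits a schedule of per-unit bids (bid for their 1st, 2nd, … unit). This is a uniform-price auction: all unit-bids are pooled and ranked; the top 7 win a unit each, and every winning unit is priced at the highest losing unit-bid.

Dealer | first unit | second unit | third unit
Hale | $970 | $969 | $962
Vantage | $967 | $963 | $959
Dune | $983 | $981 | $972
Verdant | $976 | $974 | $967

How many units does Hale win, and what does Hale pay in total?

Hale: 2 units, pays $1,934

Merging the schedules and taking the best 7: 983 (Dune-1), 981 (Dune-2), 976 (Verdant-1), 974 (Verdant-2), 972 (Dune-3), 970 (Hale-1), 969 (Hale-2)
First bid not allocated: $967.
Hale wins 2 unit(s) at $967 each.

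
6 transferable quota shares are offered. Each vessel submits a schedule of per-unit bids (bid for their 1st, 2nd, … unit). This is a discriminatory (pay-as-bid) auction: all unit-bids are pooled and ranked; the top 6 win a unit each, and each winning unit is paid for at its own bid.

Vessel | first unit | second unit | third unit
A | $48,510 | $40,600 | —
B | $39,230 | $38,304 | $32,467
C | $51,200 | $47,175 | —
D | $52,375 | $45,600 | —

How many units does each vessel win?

Pooled unit-bids ranked (top 6): 52,375 (D-1), 51,200 (C-1), 48,510 (A-1), 47,175 (C-2), 45,600 (D-2), 40,600 (A-2)
Next rejected bid: $39,230 (not a price — pay-as-bid).
Allocation: A 2, C 2, D 2.

A 2, C 2, D 2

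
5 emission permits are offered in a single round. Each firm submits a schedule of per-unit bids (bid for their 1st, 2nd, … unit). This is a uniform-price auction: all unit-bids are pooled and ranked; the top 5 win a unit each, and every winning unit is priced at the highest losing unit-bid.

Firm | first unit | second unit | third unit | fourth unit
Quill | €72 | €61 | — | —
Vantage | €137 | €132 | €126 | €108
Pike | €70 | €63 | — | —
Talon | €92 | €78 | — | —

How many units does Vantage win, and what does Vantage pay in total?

Pooled unit-bids ranked (top 5): 137 (Vantage-1), 132 (Vantage-2), 126 (Vantage-3), 108 (Vantage-4), 92 (Talon-1)
The (k+1)-th unit-bid is €78.
Vantage wins 4 unit(s) at €78 each.

Vantage: 4 units, pays €312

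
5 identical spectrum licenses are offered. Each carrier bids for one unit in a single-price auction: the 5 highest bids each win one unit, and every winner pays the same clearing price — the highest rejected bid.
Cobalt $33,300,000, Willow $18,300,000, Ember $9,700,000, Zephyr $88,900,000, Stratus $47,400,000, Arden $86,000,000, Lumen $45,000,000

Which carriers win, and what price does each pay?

Zephyr, Arden, Stratus, Lumen, Cobalt; each pays $18,300,000

Ordering the bids: 88,900,000 (Zephyr), 86,000,000 (Arden), 47,400,000 (Stratus), 45,000,000 (Lumen), 33,300,000 (Cobalt), 18,300,000 (Willow), 9,700,000 (Ember)
Winners (5 units): Zephyr, Arden, Stratus, Lumen, Cobalt.
Clearing price = highest rejected bid = $18,300,000.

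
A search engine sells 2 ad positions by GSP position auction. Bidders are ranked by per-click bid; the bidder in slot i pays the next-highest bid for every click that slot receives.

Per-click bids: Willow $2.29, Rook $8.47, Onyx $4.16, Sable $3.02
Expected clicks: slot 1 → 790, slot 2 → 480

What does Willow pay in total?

Ranked by bid: $8.47 (Rook) > $4.16 (Onyx) > $3.02 (Sable) > …
Willow ranks below slot 2 → no slot, pays nothing.

Willow pays $0.00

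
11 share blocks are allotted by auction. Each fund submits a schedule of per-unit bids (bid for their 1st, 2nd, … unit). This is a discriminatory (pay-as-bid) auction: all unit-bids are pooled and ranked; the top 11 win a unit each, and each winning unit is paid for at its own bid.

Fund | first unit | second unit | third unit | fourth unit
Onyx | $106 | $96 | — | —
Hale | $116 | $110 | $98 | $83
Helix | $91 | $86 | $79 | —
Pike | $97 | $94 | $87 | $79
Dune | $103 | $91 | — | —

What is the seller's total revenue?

Merging the schedules and taking the best 11: 116 (Hale-1), 110 (Hale-2), 106 (Onyx-1), 103 (Dune-1), 98 (Hale-3), 97 (Pike-1), 96 (Onyx-2), 94 (Pike-2), 91 (Helix-1), 91 (Dune-2), 87 (Pike-3)
Next rejected bid: $86 (not a price — pay-as-bid).
Each winning unit pays its own bid.
Revenue = 116 + 110 + 106 + 103 + 98 + 97 + 96 + 94 + 91 + 91 + 87 = $1,089.

Total revenue: $1,089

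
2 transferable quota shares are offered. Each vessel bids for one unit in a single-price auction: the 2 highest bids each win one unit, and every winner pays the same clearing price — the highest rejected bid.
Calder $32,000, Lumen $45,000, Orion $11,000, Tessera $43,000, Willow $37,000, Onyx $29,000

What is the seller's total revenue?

Sorting: 45,000 (Lumen), 43,000 (Tessera), 37,000 (Willow), 32,000 (Calder), …
Top 2: Lumen, Tessera.
Highest unsuccessful bid: $37,000 → clearing price.
Total revenue = 2 × $37,000 = $74,000.

Total revenue: $74,000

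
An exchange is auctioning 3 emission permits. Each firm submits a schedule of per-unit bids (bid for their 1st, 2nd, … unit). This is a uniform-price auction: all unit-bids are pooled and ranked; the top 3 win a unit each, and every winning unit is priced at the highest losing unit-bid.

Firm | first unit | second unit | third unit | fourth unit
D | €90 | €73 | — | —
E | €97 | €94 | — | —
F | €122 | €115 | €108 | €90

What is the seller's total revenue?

Pooled unit-bids ranked (top 3): 122 (F-1), 115 (F-2), 108 (F-3)
Highest rejected unit-bid = €97.
Allocation: F 3. Every unit priced at €97.
Revenue = 3 × 97 = €291.

Total revenue: €291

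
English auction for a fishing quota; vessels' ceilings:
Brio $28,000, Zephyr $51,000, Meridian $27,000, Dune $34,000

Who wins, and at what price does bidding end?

Zephyr wins at $34,000

Ascending (English) auction: the price rises until one bidder remains; the winner pays the price at which the last rival dropped out.
Sorting limits: 51,000 (Zephyr) > 34,000 (Dune) > 28,000 (Brio) > 27,000 (Meridian)
Once the price passes $34,000, only Zephyr is left; the hammer falls at Dune's limit of $34,000.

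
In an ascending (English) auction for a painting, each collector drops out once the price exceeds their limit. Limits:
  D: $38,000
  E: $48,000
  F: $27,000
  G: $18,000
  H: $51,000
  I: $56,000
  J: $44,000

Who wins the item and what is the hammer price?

Limits in order: 56,000 (I) > 51,000 (H) > 48,000 (E) > 44,000 (J) > 38,000 (D) > 27,000 (F) > …
Bidding ends when H exits at $51,000; I takes it.

I wins at $51,000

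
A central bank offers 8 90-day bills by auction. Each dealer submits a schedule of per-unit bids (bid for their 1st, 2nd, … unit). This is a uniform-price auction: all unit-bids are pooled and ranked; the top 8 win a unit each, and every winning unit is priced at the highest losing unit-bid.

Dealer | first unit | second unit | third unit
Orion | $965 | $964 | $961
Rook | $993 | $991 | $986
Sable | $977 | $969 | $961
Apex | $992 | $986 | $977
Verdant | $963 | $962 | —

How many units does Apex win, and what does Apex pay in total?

All unit-bids, highest first — top 8: 993 (Rook-1), 992 (Apex-1), 991 (Rook-2), 986 (Rook-3), 986 (Apex-2), 977 (Sable-1), 977 (Apex-3), 969 (Sable-2)
Highest rejected unit-bid = $965.
Apex wins 3 unit(s) at $965 each.

Apex: 3 units, pays $2,895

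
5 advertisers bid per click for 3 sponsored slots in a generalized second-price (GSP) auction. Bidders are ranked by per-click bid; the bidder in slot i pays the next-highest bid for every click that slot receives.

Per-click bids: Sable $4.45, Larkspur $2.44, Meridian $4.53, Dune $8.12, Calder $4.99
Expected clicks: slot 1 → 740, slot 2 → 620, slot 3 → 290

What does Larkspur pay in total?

Per-click bids in order: $8.12 (Dune) > $4.99 (Calder) > $4.53 (Meridian) > $4.45 (Sable) > …
Larkspur ranks below slot 3 → no slot, pays nothing.

Larkspur pays $0.00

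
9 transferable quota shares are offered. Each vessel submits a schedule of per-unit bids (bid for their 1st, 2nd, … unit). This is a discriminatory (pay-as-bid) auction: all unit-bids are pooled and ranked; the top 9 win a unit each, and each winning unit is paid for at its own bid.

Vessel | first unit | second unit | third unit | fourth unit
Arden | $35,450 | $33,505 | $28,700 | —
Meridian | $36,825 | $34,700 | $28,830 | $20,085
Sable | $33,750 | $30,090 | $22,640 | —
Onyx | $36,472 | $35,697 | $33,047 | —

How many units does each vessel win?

Merging the schedules and taking the best 9: 36,825 (Meridian-1), 36,472 (Onyx-1), 35,697 (Onyx-2), 35,450 (Arden-1), 34,700 (Meridian-2), 33,750 (Sable-1), 33,505 (Arden-2), 33,047 (Onyx-3), 30,090 (Sable-2)
Next rejected bid: $28,830 (not a price — pay-as-bid).
Allocation: Arden 2, Meridian 2, Onyx 3, Sable 2.

Arden 2, Meridian 2, Onyx 3, Sable 2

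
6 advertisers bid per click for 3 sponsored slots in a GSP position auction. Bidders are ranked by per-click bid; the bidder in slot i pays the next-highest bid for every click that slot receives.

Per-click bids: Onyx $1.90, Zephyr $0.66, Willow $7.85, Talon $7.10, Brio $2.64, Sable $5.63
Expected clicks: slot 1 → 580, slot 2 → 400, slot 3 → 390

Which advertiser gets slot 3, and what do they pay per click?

Sable; $2.64 per click

Sorting advertisers: $7.85 (Willow) > $7.10 (Talon) > $5.63 (Sable) > $2.64 (Brio) > …
Slot 3 goes to the third-ranked bidder, Sable, who pays the next bid down: $2.64/click.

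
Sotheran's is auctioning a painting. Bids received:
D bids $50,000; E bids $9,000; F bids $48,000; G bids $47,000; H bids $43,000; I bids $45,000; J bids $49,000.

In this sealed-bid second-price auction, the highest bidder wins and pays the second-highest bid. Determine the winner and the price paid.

D pays $49,000

Sealed-bid second-price auction: the highest bidder wins and pays the second-highest bid.
Sorting bids: 50,000 (D) > 49,000 (J) > 48,000 (F) > 47,000 (G) > 45,000 (I) > 43,000 (H) > …
D is highest; pays the second-highest bid, $49,000.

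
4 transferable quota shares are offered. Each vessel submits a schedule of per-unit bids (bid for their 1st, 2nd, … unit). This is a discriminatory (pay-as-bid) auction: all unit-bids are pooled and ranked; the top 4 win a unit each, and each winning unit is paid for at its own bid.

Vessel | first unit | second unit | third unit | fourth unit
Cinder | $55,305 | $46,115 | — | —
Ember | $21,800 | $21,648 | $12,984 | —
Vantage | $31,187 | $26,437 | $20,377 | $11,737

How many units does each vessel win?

Cinder 2, Vantage 2

Pooled unit-bids ranked (top 4): 55,305 (Cinder-1), 46,115 (Cinder-2), 31,187 (Vantage-1), 26,437 (Vantage-2)
Next rejected bid: $21,800 (not a price — pay-as-bid).
Allocation: Cinder 2, Vantage 2.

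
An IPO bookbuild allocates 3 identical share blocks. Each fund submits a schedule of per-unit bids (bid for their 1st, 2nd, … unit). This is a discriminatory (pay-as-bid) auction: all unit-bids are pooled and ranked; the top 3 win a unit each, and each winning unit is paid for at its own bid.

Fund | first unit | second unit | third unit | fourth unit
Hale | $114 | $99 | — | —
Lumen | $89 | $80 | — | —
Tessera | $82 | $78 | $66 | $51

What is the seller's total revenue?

Merging the schedules and taking the best 3: 114 (Hale-1), 99 (Hale-2), 89 (Lumen-1)
Next rejected bid: $82 (not a price — pay-as-bid).
Each winning unit pays its own bid.
Revenue = 114 + 99 + 89 = $302.

Total revenue: $302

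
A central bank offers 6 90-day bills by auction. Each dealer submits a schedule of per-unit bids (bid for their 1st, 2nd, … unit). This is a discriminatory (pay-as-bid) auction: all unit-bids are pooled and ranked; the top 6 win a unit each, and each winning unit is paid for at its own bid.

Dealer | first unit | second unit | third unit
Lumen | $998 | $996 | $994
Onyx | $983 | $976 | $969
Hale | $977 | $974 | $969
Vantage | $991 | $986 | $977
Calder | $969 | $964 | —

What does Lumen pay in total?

Lumen pays $2,988

Pooled unit-bids ranked (top 6): 998 (Lumen-1), 996 (Lumen-2), 994 (Lumen-3), 991 (Vantage-1), 986 (Vantage-2), 983 (Onyx-1)
Next rejected bid: $977 (not a price — pay-as-bid).
Lumen's winning unit-bids: 998 + 996 + 994 = $2,988.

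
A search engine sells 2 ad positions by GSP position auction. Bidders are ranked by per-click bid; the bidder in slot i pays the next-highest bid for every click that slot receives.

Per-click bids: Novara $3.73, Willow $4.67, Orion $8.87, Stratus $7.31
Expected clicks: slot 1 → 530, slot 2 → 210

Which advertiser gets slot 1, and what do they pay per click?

Orion; $7.31 per click

Sorting advertisers: $8.87 (Orion) > $7.31 (Stratus) > $4.67 (Willow) > …
Slot 1 goes to the first-ranked bidder, Orion, who pays the next bid down: $7.31/click.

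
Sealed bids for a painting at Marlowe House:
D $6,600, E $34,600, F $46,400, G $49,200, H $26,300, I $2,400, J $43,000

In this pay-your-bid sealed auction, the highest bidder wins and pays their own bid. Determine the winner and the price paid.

Sorting bids: 49,200 (G) > 46,400 (F) > 43,000 (J) > 34,600 (E) > 26,300 (H) > 6,600 (D) > …
G has the highest bid and pays exactly that: $49,200.

G pays $49,200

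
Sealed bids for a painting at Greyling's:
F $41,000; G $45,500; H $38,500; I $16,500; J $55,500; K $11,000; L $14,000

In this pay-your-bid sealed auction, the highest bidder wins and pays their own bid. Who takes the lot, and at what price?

Rule: the highest bidder wins and pays their own bid.
Bids ranked: 55,500 (J) > 45,500 (G) > 41,000 (F) > 38,500 (H) > 16,500 (I) > 14,000 (L) > …
J has the highest bid and pays exactly that: $55,500.

J pays $55,500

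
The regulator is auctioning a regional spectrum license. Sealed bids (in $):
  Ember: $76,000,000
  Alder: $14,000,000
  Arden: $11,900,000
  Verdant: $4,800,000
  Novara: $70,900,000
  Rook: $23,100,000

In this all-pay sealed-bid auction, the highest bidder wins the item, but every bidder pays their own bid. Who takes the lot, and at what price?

Sorting bids: 76,000,000 (Ember) > 70,900,000 (Novara) > 23,100,000 (Rook) > 14,000,000 (Alder) > 11,900,000 (Arden) > 4,800,000 (Verdant)
Ember is highest and takes the item; every bidder forfeits their bid.

Ember pays $76,000,000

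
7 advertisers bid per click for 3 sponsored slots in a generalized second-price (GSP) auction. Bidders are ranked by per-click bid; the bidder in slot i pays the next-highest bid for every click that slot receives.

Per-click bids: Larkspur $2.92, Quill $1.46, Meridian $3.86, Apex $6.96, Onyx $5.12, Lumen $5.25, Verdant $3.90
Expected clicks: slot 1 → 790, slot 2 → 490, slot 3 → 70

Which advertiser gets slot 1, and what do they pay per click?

Sorting advertisers: $6.96 (Apex) > $5.25 (Lumen) > $5.12 (Onyx) > $3.90 (Verdant) > …
Slot 1 goes to the first-ranked bidder, Apex, who pays the next bid down: $5.25/click.

Apex; $5.25 per click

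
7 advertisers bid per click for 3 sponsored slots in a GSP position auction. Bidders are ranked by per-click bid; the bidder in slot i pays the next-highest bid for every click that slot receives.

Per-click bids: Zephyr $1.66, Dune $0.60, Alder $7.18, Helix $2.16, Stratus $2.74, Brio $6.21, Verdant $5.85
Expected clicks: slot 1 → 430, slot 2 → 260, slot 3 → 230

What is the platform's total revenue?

Total revenue: $4821.50

Sorting advertisers: $7.18 (Alder) > $6.21 (Brio) > $5.85 (Verdant) > $2.74 (Stratus) > …
Slot 1: Alder pays $6.21 × 430 = $2670.30
Slot 2: Brio pays $5.85 × 260 = $1521.00
Slot 3: Verdant pays $2.74 × 230 = $630.20
Total = $4821.50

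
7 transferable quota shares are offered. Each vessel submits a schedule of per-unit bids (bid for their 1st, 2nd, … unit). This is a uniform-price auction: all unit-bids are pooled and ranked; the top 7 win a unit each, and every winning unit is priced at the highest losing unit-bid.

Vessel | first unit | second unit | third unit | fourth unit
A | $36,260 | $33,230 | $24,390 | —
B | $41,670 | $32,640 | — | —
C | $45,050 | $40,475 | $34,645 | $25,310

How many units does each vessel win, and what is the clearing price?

Pooled unit-bids ranked (top 7): 45,050 (C-1), 41,670 (B-1), 40,475 (C-2), 36,260 (A-1), 34,645 (C-3), 33,230 (A-2), 32,640 (B-2)
The (k+1)-th unit-bid is $25,310.
Allocation: A 2, B 2, C 3.

A 2, B 2, C 3; clearing price $25,310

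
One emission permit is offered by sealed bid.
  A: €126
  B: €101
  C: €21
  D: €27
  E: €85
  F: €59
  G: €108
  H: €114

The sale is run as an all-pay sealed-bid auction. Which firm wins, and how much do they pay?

A pays €126

Sorting bids: 126 (A) > 114 (H) > 108 (G) > 101 (B) > 85 (E) > 59 (F) > …
A wins with the top bid; all bids are sunk regardless.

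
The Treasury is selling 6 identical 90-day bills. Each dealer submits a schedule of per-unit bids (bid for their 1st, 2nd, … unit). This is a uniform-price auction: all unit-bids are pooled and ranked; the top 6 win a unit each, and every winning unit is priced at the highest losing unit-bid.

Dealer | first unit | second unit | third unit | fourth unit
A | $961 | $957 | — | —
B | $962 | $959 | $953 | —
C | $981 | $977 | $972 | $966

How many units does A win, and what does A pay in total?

A: 1 unit, pays $959

Merging the schedules and taking the best 6: 981 (C-1), 977 (C-2), 972 (C-3), 966 (C-4), 962 (B-1), 961 (A-1)
The (k+1)-th unit-bid is $959.
A wins 1 unit(s) at $959 each.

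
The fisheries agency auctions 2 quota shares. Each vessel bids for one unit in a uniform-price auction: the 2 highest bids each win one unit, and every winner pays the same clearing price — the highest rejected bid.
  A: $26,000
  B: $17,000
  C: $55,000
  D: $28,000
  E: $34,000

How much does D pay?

D pays $0

Ordering the bids: 55,000 (C), 34,000 (E), 28,000 (D), 26,000 (A), …
Winners (2 units): C, E.
Clearing price = highest rejected bid = $28,000.
D does not win → pays $0.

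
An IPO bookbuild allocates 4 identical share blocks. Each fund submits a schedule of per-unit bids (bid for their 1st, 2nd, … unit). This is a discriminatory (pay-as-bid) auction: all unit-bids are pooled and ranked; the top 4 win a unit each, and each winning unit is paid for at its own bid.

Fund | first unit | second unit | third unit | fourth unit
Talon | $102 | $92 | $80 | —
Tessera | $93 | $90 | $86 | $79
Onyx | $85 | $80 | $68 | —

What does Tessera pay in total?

Pooled unit-bids ranked (top 4): 102 (Talon-1), 93 (Tessera-1), 92 (Talon-2), 90 (Tessera-2)
Next rejected bid: $86 (not a price — pay-as-bid).
Tessera's winning unit-bids: 93 + 90 = $183.

Tessera pays $183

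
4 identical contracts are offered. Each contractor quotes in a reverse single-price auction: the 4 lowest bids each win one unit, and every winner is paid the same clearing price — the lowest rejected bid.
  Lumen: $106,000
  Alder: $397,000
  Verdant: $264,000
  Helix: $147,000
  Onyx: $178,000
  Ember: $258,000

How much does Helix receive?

Sorting: 106,000 (Lumen), 147,000 (Helix), 178,000 (Onyx), 258,000 (Ember), 264,000 (Verdant), 397,000 (Alder)
The 4 lowest are Lumen, Helix, Onyx, Ember.
First losing bid is Verdant's $264,000, which sets the uniform price.
Helix wins → is paid $264,000.

Helix is paid $264,000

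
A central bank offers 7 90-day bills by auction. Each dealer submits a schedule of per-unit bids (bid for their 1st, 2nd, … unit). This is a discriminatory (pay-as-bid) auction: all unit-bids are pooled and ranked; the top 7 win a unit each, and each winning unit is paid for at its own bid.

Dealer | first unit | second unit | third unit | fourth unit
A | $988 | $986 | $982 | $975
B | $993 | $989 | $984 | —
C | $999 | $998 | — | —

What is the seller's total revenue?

Merging the schedules and taking the best 7: 999 (C-1), 998 (C-2), 993 (B-1), 989 (B-2), 988 (A-1), 986 (A-2), 984 (B-3)
Next rejected bid: $982 (not a price — pay-as-bid).
Each winning unit pays its own bid.
Revenue = 999 + 998 + 993 + 989 + 988 + 986 + 984 = $6,937.

Total revenue: $6,937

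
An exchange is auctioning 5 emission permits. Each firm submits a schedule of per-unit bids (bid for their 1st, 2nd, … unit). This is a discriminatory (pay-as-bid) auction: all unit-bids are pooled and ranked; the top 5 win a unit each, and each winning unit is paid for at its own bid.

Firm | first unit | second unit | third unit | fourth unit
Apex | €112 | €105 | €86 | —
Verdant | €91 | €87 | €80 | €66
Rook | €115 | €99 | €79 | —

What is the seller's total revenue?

Total revenue: €522

Pooled unit-bids ranked (top 5): 115 (Rook-1), 112 (Apex-1), 105 (Apex-2), 99 (Rook-2), 91 (Verdant-1)
Next rejected bid: €87 (not a price — pay-as-bid).
Each winning unit pays its own bid.
Revenue = 115 + 112 + 105 + 99 + 91 = €522.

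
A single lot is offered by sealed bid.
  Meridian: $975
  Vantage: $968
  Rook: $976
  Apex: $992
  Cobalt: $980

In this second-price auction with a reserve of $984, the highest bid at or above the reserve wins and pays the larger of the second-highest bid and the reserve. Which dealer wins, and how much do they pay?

Second-price auction with a reserve of $984: the highest bid at or above the reserve wins and pays the larger of the second-highest bid and the reserve.
Bids ranked: 992 (Apex) > 980 (Cobalt) > 976 (Rook) > 975 (Meridian) > 968 (Vantage)
Apex has the top bid at or above the reserve ($992).
max(second-highest $980, reserve $984) = $984.

Apex pays $984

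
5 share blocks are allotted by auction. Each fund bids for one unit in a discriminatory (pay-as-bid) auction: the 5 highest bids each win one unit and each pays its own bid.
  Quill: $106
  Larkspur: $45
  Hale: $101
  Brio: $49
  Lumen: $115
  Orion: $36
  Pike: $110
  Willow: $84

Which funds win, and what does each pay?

Lumen $115, Pike $110, Quill $106, Hale $101, Willow $84

Bids ranked high→low: 115 (Lumen), 110 (Pike), 106 (Quill), 101 (Hale), 84 (Willow), 49 (Brio), 45 (Larkspur), …
Winners (5 units): Lumen, Pike, Quill, Hale, Willow.
Each winner pays its own bid: Lumen $115, Pike $110, Quill $106, Hale $101, Willow $84.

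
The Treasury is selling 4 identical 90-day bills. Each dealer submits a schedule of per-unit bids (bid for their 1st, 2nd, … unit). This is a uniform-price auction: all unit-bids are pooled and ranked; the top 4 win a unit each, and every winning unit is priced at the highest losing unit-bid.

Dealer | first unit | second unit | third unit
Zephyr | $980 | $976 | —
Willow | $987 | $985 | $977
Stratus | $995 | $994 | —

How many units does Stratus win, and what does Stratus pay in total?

Stratus: 2 units, pays $1,960

Pooled unit-bids ranked (top 4): 995 (Stratus-1), 994 (Stratus-2), 987 (Willow-1), 985 (Willow-2)
First bid not allocated: $980.
Stratus wins 2 unit(s) at $980 each.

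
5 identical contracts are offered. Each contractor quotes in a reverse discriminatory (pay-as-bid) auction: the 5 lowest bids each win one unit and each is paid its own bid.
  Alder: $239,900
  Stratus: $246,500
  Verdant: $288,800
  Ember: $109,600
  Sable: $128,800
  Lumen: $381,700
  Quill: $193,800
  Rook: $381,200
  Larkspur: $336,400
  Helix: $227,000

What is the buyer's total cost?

Bids ranked low→high: 109,600 (Ember), 128,800 (Sable), 193,800 (Quill), 227,000 (Helix), 239,900 (Alder), 246,500 (Stratus), 288,800 (Verdant), …
The 5 lowest are Ember, Sable, Quill, Helix, Alder.
Total cost = 109,600 + 128,800 + 193,800 + 227,000 + 239,900 = $899,100.

Total cost: $899,100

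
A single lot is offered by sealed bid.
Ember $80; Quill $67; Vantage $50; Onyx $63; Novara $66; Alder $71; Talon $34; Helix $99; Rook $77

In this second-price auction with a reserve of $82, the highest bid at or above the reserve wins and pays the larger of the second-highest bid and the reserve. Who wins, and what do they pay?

Helix pays $82

Rule: the highest bid at or above the reserve wins and pays the larger of the second-highest bid and the reserve.
Bids ranked: 99 (Helix) > 80 (Ember) > 77 (Rook) > 71 (Alder) > 67 (Quill) > 66 (Novara) > …
Helix has the top bid at or above the reserve ($99).
max(second-highest $80, reserve $82) = $82.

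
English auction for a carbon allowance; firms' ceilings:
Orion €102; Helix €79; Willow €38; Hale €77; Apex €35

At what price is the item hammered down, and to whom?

Rule: the price rises until one bidder remains; the winner pays the price at which the last rival dropped out.
Limits ranked: 102 (Orion) > 79 (Helix) > 77 (Hale) > 38 (Willow) > 35 (Apex)
Bidding ends when Helix exits at €79; Orion takes it.

Orion wins at €79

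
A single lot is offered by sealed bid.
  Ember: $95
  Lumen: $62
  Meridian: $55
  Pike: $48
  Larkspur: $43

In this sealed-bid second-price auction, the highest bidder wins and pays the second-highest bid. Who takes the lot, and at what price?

Bids ranked: 95 (Ember) > 62 (Lumen) > 55 (Meridian) > 48 (Pike) > 43 (Larkspur)
Ember wins with the highest bid; price is set by the runner-up at $62.

Ember pays $62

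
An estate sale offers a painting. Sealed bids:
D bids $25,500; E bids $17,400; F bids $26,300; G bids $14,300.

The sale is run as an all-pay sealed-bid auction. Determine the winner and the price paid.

F pays $26,300

Rule: the highest bidder wins the item, but every bidder pays their own bid.
Sorting bids: 26,300 (F) > 25,500 (D) > 17,400 (E) > 14,300 (G)
F is highest and takes the item; every bidder forfeits their bid.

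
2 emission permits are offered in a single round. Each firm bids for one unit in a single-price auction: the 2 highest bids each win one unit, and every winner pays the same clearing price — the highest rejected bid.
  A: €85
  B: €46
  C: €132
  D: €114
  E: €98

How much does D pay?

D pays €98

Ordering the bids: 132 (C), 114 (D), 98 (E), 85 (A), …
Winners (2 units): C, D.
First losing bid is E's €98, which sets the uniform price.
D wins → pays €98.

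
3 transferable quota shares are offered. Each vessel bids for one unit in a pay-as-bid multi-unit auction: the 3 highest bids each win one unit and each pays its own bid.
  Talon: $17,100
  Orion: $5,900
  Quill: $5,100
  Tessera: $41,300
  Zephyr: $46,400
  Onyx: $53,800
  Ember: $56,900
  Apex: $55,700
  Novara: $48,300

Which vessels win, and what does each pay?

Ember $56,900, Apex $55,700, Onyx $53,800

Sorting: 56,900 (Ember), 55,700 (Apex), 53,800 (Onyx), 48,300 (Novara), 46,400 (Zephyr), …
Winners (3 units): Ember, Apex, Onyx.
Each winner pays its own bid: Ember $56,900, Apex $55,700, Onyx $53,800.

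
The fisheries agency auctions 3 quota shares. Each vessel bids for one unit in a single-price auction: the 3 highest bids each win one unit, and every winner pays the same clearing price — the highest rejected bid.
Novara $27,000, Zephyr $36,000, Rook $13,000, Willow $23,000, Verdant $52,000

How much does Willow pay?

Willow pays $0

Bids ranked high→low: 52,000 (Verdant), 36,000 (Zephyr), 27,000 (Novara), 23,000 (Willow), 13,000 (Rook)
Winners (3 units): Verdant, Zephyr, Novara.
Clearing price = highest rejected bid = $23,000.
Willow does not win → pays $0.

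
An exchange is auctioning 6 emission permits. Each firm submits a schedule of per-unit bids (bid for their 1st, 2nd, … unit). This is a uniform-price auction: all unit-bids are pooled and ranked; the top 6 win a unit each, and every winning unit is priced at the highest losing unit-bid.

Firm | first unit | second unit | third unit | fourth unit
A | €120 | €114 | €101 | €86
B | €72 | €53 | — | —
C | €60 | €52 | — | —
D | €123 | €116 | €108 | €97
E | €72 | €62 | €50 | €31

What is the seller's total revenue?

Merging the schedules and taking the best 6: 123 (D-1), 120 (A-1), 116 (D-2), 114 (A-2), 108 (D-3), 101 (A-3)
The (k+1)-th unit-bid is €97.
Allocation: A 3, D 3. Every unit priced at €97.
Revenue = 6 × 97 = €582.

Total revenue: €582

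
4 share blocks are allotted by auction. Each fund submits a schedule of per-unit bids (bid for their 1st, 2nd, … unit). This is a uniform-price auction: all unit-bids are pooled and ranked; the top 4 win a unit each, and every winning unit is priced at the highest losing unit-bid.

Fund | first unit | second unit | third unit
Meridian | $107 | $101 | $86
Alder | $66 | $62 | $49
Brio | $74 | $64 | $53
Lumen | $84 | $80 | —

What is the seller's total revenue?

Total revenue: $320

Pooled unit-bids ranked (top 4): 107 (Meridian-1), 101 (Meridian-2), 86 (Meridian-3), 84 (Lumen-1)
Highest rejected unit-bid = $80.
Allocation: Lumen 1, Meridian 3. Every unit priced at $80.
Revenue = 4 × 80 = $320.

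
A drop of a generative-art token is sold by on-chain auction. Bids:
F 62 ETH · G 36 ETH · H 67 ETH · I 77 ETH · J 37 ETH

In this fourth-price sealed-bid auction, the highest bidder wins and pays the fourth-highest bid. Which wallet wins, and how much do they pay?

I pays 37 ETH

Bids in order: 77 (I) > 67 (H) > 62 (F) > 37 (J) > 36 (G)
I wins; payment is bid #4 in the ranking = 37 ETH.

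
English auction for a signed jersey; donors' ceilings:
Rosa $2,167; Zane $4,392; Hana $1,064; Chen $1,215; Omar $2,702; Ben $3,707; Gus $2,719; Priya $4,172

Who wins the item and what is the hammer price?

Zane wins at $4,172

Open ascending-bid auction: the price rises until one bidder remains; the winner pays the price at which the last rival dropped out.
Limits ranked: 4,392 (Zane) > 4,172 (Priya) > 3,707 (Ben) > 2,719 (Gus) > 2,702 (Omar) > 2,167 (Rosa) > …
Once the price passes $4,172, only Zane is left; the hammer falls at Priya's limit of $4,172.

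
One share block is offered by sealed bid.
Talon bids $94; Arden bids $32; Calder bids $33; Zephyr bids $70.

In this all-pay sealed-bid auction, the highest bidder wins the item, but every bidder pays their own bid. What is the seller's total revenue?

Total revenue: $229

Sorting bids: 94 (Talon) > 70 (Zephyr) > 33 (Calder) > 32 (Arden)
Every bidder forfeits their bid regardless of winning.
Revenue = 94 + 32 + 33 + 70 = $229.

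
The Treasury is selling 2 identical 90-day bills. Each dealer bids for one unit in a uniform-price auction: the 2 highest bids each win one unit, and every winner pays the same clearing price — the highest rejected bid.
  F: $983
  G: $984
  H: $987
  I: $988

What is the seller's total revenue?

Bids ranked high→low: 988 (I), 987 (H), 984 (G), 983 (F)
Winners (2 units): I, H.
Highest unsuccessful bid: $984 → clearing price.
Total revenue = 2 × $984 = $1,968.

Total revenue: $1,968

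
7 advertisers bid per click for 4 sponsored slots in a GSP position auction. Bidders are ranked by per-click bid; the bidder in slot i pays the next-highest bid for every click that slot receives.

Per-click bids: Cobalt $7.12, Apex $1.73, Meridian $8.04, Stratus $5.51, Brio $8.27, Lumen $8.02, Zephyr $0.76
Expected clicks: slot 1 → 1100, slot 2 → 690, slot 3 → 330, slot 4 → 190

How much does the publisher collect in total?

Per-click bids in order: $8.27 (Brio) > $8.04 (Meridian) > $8.02 (Lumen) > $7.12 (Cobalt) > $5.51 (Stratus) > …
Slot 1: Brio pays $8.04 × 1100 = $8844.00
Slot 2: Meridian pays $8.02 × 690 = $5533.80
Slot 3: Lumen pays $7.12 × 330 = $2349.60
Slot 4: Cobalt pays $5.51 × 190 = $1046.90
Total = $17774.30

Total revenue: $17774.30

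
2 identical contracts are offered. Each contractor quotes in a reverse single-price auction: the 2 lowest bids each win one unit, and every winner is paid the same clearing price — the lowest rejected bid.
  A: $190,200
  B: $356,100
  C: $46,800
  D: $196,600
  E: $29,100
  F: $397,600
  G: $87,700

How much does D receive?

D is paid $0

Sorting: 29,100 (E), 46,800 (C), 87,700 (G), 190,200 (A), …
The 2 lowest are E, C.
Clearing price = lowest rejected bid = $87,700.
D does not win → is paid $0.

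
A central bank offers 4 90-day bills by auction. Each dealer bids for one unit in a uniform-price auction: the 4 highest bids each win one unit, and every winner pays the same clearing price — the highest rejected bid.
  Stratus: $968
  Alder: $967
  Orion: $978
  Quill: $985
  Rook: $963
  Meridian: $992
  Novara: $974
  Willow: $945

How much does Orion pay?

Orion pays $968

Ordering the bids: 992 (Meridian), 985 (Quill), 978 (Orion), 974 (Novara), 968 (Stratus), 967 (Alder), …
Winners (4 units): Meridian, Quill, Orion, Novara.
First losing bid is Stratus's $968, which sets the uniform price.
Orion wins → pays $968.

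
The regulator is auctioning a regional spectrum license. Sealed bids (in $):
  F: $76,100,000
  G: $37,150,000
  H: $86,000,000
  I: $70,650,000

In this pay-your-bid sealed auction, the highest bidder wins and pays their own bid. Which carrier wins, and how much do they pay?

H pays $86,000,000

Sorting bids: 86,000,000 (H) > 76,100,000 (F) > 70,650,000 (I) > 37,150,000 (G)
First-price: H pays what they bid, $86,000,000.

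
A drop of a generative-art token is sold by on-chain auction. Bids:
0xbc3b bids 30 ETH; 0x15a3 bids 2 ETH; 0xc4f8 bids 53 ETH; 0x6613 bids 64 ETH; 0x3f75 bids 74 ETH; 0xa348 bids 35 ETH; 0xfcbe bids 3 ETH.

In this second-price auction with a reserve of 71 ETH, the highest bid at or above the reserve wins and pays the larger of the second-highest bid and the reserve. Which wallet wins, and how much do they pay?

0x3f75 pays 71 ETH

Bids in order: 74 (0x3f75) > 64 (0x6613) > 53 (0xc4f8) > 35 (0xa348) > 30 (0xbc3b) > 3 (0xfcbe) > …
Highest eligible bid: 0x3f75 at 74 ETH.
Second-highest bid 64 ETH is below the reserve 71 ETH, so the reserve binds → payment 71 ETH.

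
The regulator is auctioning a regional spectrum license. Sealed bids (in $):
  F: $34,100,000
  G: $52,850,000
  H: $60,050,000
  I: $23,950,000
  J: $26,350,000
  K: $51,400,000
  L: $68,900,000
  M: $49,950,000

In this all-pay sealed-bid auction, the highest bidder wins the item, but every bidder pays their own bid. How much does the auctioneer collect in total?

All-pay sealed-bid auction: the highest bidder wins the item, but every bidder pays their own bid.
Sorting bids: 68,900,000 (L) > 60,050,000 (H) > 52,850,000 (G) > 51,400,000 (K) > 49,950,000 (M) > 34,100,000 (F) > …
Every bidder forfeits their bid regardless of winning.
Revenue = 34,100,000 + 52,850,000 + 60,050,000 + 23,950,000 + 26,350,000 + 51,400,000 + 68,900,000 + 49,950,000 = $367,550,000.

Total revenue: $367,550,000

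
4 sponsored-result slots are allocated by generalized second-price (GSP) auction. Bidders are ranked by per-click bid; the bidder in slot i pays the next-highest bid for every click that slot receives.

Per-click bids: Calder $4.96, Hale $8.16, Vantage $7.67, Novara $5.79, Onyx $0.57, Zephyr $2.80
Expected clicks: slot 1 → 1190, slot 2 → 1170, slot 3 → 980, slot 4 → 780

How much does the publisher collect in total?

Ranked by bid: $8.16 (Hale) > $7.67 (Vantage) > $5.79 (Novara) > $4.96 (Calder) > $2.80 (Zephyr) > …
Slot 1: Hale pays $7.67 × 1190 = $9127.30
Slot 2: Vantage pays $5.79 × 1170 = $6774.30
Slot 3: Novara pays $4.96 × 980 = $4860.80
Slot 4: Calder pays $2.80 × 780 = $2184.00
Total = $22946.40

Total revenue: $22946.40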